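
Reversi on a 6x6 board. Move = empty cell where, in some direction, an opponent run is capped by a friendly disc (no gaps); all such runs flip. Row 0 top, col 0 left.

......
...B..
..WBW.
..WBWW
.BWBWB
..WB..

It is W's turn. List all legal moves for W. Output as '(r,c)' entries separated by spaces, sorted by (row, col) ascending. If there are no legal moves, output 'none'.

(0,2): flips 1 -> legal
(0,3): no bracket -> illegal
(0,4): flips 1 -> legal
(1,2): flips 1 -> legal
(1,4): flips 1 -> legal
(3,0): flips 1 -> legal
(3,1): no bracket -> illegal
(4,0): flips 1 -> legal
(5,0): flips 1 -> legal
(5,1): no bracket -> illegal
(5,4): flips 2 -> legal
(5,5): flips 1 -> legal

Answer: (0,2) (0,4) (1,2) (1,4) (3,0) (4,0) (5,0) (5,4) (5,5)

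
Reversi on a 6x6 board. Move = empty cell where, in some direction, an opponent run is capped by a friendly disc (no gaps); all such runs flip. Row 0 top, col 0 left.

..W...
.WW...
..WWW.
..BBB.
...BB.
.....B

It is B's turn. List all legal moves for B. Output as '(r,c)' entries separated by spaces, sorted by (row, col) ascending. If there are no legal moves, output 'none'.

Answer: (0,0) (0,1) (1,3) (1,4) (1,5)

Derivation:
(0,0): flips 2 -> legal
(0,1): flips 2 -> legal
(0,3): no bracket -> illegal
(1,0): no bracket -> illegal
(1,3): flips 1 -> legal
(1,4): flips 2 -> legal
(1,5): flips 1 -> legal
(2,0): no bracket -> illegal
(2,1): no bracket -> illegal
(2,5): no bracket -> illegal
(3,1): no bracket -> illegal
(3,5): no bracket -> illegal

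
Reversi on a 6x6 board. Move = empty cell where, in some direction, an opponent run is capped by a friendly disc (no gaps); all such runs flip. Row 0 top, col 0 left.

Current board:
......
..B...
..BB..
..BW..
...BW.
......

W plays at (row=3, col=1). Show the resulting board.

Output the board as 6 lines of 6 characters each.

Answer: ......
..B...
..BB..
.WWW..
...BW.
......

Derivation:
Place W at (3,1); scan 8 dirs for brackets.
Dir NW: first cell '.' (not opp) -> no flip
Dir N: first cell '.' (not opp) -> no flip
Dir NE: opp run (2,2), next='.' -> no flip
Dir W: first cell '.' (not opp) -> no flip
Dir E: opp run (3,2) capped by W -> flip
Dir SW: first cell '.' (not opp) -> no flip
Dir S: first cell '.' (not opp) -> no flip
Dir SE: first cell '.' (not opp) -> no flip
All flips: (3,2)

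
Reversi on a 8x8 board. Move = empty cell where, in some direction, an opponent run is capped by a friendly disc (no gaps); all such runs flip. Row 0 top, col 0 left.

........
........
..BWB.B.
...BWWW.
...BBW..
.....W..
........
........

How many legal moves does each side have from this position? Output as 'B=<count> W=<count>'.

Answer: B=5 W=12

Derivation:
-- B to move --
(1,2): no bracket -> illegal
(1,3): flips 1 -> legal
(1,4): no bracket -> illegal
(2,5): flips 1 -> legal
(2,7): no bracket -> illegal
(3,2): no bracket -> illegal
(3,7): flips 3 -> legal
(4,6): flips 3 -> legal
(4,7): no bracket -> illegal
(5,4): no bracket -> illegal
(5,6): no bracket -> illegal
(6,4): no bracket -> illegal
(6,5): no bracket -> illegal
(6,6): flips 1 -> legal
B mobility = 5
-- W to move --
(1,1): flips 3 -> legal
(1,2): no bracket -> illegal
(1,3): flips 1 -> legal
(1,4): flips 1 -> legal
(1,5): no bracket -> illegal
(1,6): flips 1 -> legal
(1,7): flips 1 -> legal
(2,1): flips 1 -> legal
(2,5): flips 1 -> legal
(2,7): no bracket -> illegal
(3,1): no bracket -> illegal
(3,2): flips 1 -> legal
(3,7): no bracket -> illegal
(4,2): flips 2 -> legal
(5,2): flips 1 -> legal
(5,3): flips 3 -> legal
(5,4): flips 1 -> legal
W mobility = 12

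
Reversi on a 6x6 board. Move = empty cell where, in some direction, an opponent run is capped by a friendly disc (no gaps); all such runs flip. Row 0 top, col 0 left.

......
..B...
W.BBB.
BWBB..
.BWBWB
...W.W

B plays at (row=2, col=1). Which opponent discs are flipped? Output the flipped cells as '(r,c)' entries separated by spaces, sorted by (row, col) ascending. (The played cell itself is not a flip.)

Answer: (3,1)

Derivation:
Dir NW: first cell '.' (not opp) -> no flip
Dir N: first cell '.' (not opp) -> no flip
Dir NE: first cell 'B' (not opp) -> no flip
Dir W: opp run (2,0), next=edge -> no flip
Dir E: first cell 'B' (not opp) -> no flip
Dir SW: first cell 'B' (not opp) -> no flip
Dir S: opp run (3,1) capped by B -> flip
Dir SE: first cell 'B' (not opp) -> no flip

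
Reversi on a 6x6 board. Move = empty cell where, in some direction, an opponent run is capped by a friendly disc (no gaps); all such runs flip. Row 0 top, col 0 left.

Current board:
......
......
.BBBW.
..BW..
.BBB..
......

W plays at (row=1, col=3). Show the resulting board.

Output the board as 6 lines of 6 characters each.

Place W at (1,3); scan 8 dirs for brackets.
Dir NW: first cell '.' (not opp) -> no flip
Dir N: first cell '.' (not opp) -> no flip
Dir NE: first cell '.' (not opp) -> no flip
Dir W: first cell '.' (not opp) -> no flip
Dir E: first cell '.' (not opp) -> no flip
Dir SW: opp run (2,2), next='.' -> no flip
Dir S: opp run (2,3) capped by W -> flip
Dir SE: first cell 'W' (not opp) -> no flip
All flips: (2,3)

Answer: ......
...W..
.BBWW.
..BW..
.BBB..
......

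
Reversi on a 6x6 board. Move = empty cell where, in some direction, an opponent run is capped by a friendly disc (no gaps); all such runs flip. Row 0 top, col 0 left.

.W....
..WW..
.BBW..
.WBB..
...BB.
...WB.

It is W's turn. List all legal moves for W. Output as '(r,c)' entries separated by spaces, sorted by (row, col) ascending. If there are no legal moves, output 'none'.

(1,0): no bracket -> illegal
(1,1): flips 1 -> legal
(2,0): flips 2 -> legal
(2,4): no bracket -> illegal
(3,0): flips 1 -> legal
(3,4): flips 2 -> legal
(3,5): flips 1 -> legal
(4,1): flips 1 -> legal
(4,2): flips 2 -> legal
(4,5): no bracket -> illegal
(5,2): no bracket -> illegal
(5,5): flips 1 -> legal

Answer: (1,1) (2,0) (3,0) (3,4) (3,5) (4,1) (4,2) (5,5)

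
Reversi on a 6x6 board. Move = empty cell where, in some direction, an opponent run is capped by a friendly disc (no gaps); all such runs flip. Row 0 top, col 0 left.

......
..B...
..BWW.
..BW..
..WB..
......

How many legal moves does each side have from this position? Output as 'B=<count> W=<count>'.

Answer: B=7 W=8

Derivation:
-- B to move --
(1,3): flips 2 -> legal
(1,4): flips 1 -> legal
(1,5): no bracket -> illegal
(2,5): flips 2 -> legal
(3,1): no bracket -> illegal
(3,4): flips 2 -> legal
(3,5): no bracket -> illegal
(4,1): flips 1 -> legal
(4,4): flips 1 -> legal
(5,1): no bracket -> illegal
(5,2): flips 1 -> legal
(5,3): no bracket -> illegal
B mobility = 7
-- W to move --
(0,1): flips 1 -> legal
(0,2): flips 3 -> legal
(0,3): no bracket -> illegal
(1,1): flips 1 -> legal
(1,3): no bracket -> illegal
(2,1): flips 1 -> legal
(3,1): flips 1 -> legal
(3,4): no bracket -> illegal
(4,1): flips 1 -> legal
(4,4): flips 1 -> legal
(5,2): no bracket -> illegal
(5,3): flips 1 -> legal
(5,4): no bracket -> illegal
W mobility = 8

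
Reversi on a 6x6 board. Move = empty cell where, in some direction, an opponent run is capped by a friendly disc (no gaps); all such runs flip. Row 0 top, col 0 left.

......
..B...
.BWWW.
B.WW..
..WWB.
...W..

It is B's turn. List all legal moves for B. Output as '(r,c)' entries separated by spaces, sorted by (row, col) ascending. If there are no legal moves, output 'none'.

Answer: (1,1) (2,5) (3,4) (4,1) (5,2) (5,4)

Derivation:
(1,1): flips 2 -> legal
(1,3): no bracket -> illegal
(1,4): no bracket -> illegal
(1,5): no bracket -> illegal
(2,5): flips 3 -> legal
(3,1): no bracket -> illegal
(3,4): flips 1 -> legal
(3,5): no bracket -> illegal
(4,1): flips 2 -> legal
(5,1): no bracket -> illegal
(5,2): flips 3 -> legal
(5,4): flips 2 -> legal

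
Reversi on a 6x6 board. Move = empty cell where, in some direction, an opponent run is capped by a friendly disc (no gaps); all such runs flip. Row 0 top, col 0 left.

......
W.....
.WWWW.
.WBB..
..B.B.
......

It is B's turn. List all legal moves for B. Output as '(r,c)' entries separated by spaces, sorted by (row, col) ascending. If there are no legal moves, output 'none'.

Answer: (1,1) (1,2) (1,3) (1,4) (1,5) (2,0) (3,0)

Derivation:
(0,0): no bracket -> illegal
(0,1): no bracket -> illegal
(1,1): flips 1 -> legal
(1,2): flips 1 -> legal
(1,3): flips 1 -> legal
(1,4): flips 1 -> legal
(1,5): flips 1 -> legal
(2,0): flips 1 -> legal
(2,5): no bracket -> illegal
(3,0): flips 1 -> legal
(3,4): no bracket -> illegal
(3,5): no bracket -> illegal
(4,0): no bracket -> illegal
(4,1): no bracket -> illegal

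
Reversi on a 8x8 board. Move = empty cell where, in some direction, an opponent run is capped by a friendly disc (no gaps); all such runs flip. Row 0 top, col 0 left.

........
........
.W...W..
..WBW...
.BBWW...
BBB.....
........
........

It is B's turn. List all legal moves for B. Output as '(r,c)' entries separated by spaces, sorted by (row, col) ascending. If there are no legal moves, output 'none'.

Answer: (1,6) (2,2) (2,3) (3,1) (3,5) (4,5) (5,3) (5,5)

Derivation:
(1,0): no bracket -> illegal
(1,1): no bracket -> illegal
(1,2): no bracket -> illegal
(1,4): no bracket -> illegal
(1,5): no bracket -> illegal
(1,6): flips 3 -> legal
(2,0): no bracket -> illegal
(2,2): flips 1 -> legal
(2,3): flips 1 -> legal
(2,4): no bracket -> illegal
(2,6): no bracket -> illegal
(3,0): no bracket -> illegal
(3,1): flips 1 -> legal
(3,5): flips 1 -> legal
(3,6): no bracket -> illegal
(4,5): flips 2 -> legal
(5,3): flips 1 -> legal
(5,4): no bracket -> illegal
(5,5): flips 1 -> legal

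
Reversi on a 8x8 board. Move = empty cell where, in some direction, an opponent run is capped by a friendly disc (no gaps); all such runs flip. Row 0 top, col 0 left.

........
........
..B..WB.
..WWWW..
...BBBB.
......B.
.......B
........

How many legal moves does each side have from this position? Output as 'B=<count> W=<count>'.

-- B to move --
(1,4): no bracket -> illegal
(1,5): flips 2 -> legal
(1,6): flips 2 -> legal
(2,1): flips 1 -> legal
(2,3): flips 2 -> legal
(2,4): flips 3 -> legal
(3,1): no bracket -> illegal
(3,6): no bracket -> illegal
(4,1): no bracket -> illegal
(4,2): flips 1 -> legal
B mobility = 6
-- W to move --
(1,1): flips 1 -> legal
(1,2): flips 1 -> legal
(1,3): no bracket -> illegal
(1,5): no bracket -> illegal
(1,6): no bracket -> illegal
(1,7): flips 1 -> legal
(2,1): no bracket -> illegal
(2,3): no bracket -> illegal
(2,7): flips 1 -> legal
(3,1): no bracket -> illegal
(3,6): no bracket -> illegal
(3,7): no bracket -> illegal
(4,2): no bracket -> illegal
(4,7): no bracket -> illegal
(5,2): flips 1 -> legal
(5,3): flips 2 -> legal
(5,4): flips 2 -> legal
(5,5): flips 2 -> legal
(5,7): flips 1 -> legal
(6,5): no bracket -> illegal
(6,6): no bracket -> illegal
(7,6): no bracket -> illegal
(7,7): no bracket -> illegal
W mobility = 9

Answer: B=6 W=9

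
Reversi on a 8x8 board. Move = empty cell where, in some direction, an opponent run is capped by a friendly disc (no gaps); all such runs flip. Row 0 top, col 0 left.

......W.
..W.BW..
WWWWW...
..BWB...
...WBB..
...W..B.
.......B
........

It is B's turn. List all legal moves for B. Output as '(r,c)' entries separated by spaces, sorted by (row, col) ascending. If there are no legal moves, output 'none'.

Answer: (0,1) (0,2) (1,0) (1,1) (1,6) (4,2) (5,2) (5,4) (6,2)

Derivation:
(0,1): flips 2 -> legal
(0,2): flips 2 -> legal
(0,3): no bracket -> illegal
(0,4): no bracket -> illegal
(0,5): no bracket -> illegal
(0,7): no bracket -> illegal
(1,0): flips 1 -> legal
(1,1): flips 2 -> legal
(1,3): no bracket -> illegal
(1,6): flips 1 -> legal
(1,7): no bracket -> illegal
(2,5): no bracket -> illegal
(2,6): no bracket -> illegal
(3,0): no bracket -> illegal
(3,1): no bracket -> illegal
(3,5): no bracket -> illegal
(4,2): flips 1 -> legal
(5,2): flips 1 -> legal
(5,4): flips 1 -> legal
(6,2): flips 1 -> legal
(6,3): no bracket -> illegal
(6,4): no bracket -> illegal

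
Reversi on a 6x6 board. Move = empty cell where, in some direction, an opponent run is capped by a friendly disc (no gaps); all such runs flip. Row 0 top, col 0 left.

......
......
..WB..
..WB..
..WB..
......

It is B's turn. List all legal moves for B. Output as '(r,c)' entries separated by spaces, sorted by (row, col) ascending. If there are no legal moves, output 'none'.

Answer: (1,1) (2,1) (3,1) (4,1) (5,1)

Derivation:
(1,1): flips 1 -> legal
(1,2): no bracket -> illegal
(1,3): no bracket -> illegal
(2,1): flips 2 -> legal
(3,1): flips 1 -> legal
(4,1): flips 2 -> legal
(5,1): flips 1 -> legal
(5,2): no bracket -> illegal
(5,3): no bracket -> illegal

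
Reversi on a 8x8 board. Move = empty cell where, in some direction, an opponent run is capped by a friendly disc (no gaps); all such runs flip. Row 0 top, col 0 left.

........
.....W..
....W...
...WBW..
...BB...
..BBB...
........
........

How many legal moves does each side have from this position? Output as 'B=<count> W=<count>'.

-- B to move --
(0,4): no bracket -> illegal
(0,5): no bracket -> illegal
(0,6): no bracket -> illegal
(1,3): no bracket -> illegal
(1,4): flips 1 -> legal
(1,6): no bracket -> illegal
(2,2): flips 1 -> legal
(2,3): flips 1 -> legal
(2,5): no bracket -> illegal
(2,6): flips 1 -> legal
(3,2): flips 1 -> legal
(3,6): flips 1 -> legal
(4,2): no bracket -> illegal
(4,5): no bracket -> illegal
(4,6): no bracket -> illegal
B mobility = 6
-- W to move --
(2,3): no bracket -> illegal
(2,5): no bracket -> illegal
(3,2): no bracket -> illegal
(4,1): no bracket -> illegal
(4,2): no bracket -> illegal
(4,5): no bracket -> illegal
(5,1): no bracket -> illegal
(5,5): flips 1 -> legal
(6,1): no bracket -> illegal
(6,2): flips 2 -> legal
(6,3): flips 2 -> legal
(6,4): flips 3 -> legal
(6,5): no bracket -> illegal
W mobility = 4

Answer: B=6 W=4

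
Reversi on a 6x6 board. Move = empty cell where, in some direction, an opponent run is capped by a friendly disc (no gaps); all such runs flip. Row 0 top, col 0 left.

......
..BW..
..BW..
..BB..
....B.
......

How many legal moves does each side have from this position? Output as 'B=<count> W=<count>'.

Answer: B=5 W=6

Derivation:
-- B to move --
(0,2): no bracket -> illegal
(0,3): flips 2 -> legal
(0,4): flips 1 -> legal
(1,4): flips 2 -> legal
(2,4): flips 1 -> legal
(3,4): flips 1 -> legal
B mobility = 5
-- W to move --
(0,1): flips 1 -> legal
(0,2): no bracket -> illegal
(0,3): no bracket -> illegal
(1,1): flips 1 -> legal
(2,1): flips 1 -> legal
(2,4): no bracket -> illegal
(3,1): flips 1 -> legal
(3,4): no bracket -> illegal
(3,5): no bracket -> illegal
(4,1): flips 1 -> legal
(4,2): no bracket -> illegal
(4,3): flips 1 -> legal
(4,5): no bracket -> illegal
(5,3): no bracket -> illegal
(5,4): no bracket -> illegal
(5,5): no bracket -> illegal
W mobility = 6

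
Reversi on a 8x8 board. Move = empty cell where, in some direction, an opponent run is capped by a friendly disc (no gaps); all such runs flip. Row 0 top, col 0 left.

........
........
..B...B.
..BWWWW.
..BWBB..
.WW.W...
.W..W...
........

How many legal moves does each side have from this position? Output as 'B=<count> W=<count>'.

-- B to move --
(2,3): flips 1 -> legal
(2,4): flips 2 -> legal
(2,5): flips 1 -> legal
(2,7): flips 1 -> legal
(3,7): flips 4 -> legal
(4,0): no bracket -> illegal
(4,1): no bracket -> illegal
(4,6): flips 1 -> legal
(4,7): no bracket -> illegal
(5,0): no bracket -> illegal
(5,3): no bracket -> illegal
(5,5): no bracket -> illegal
(6,0): flips 1 -> legal
(6,2): flips 1 -> legal
(6,3): flips 1 -> legal
(6,5): flips 2 -> legal
(7,0): no bracket -> illegal
(7,1): no bracket -> illegal
(7,2): no bracket -> illegal
(7,3): no bracket -> illegal
(7,4): flips 2 -> legal
(7,5): no bracket -> illegal
B mobility = 11
-- W to move --
(1,1): flips 1 -> legal
(1,2): flips 3 -> legal
(1,3): no bracket -> illegal
(1,5): no bracket -> illegal
(1,6): flips 1 -> legal
(1,7): flips 1 -> legal
(2,1): flips 1 -> legal
(2,3): no bracket -> illegal
(2,5): no bracket -> illegal
(2,7): no bracket -> illegal
(3,1): flips 1 -> legal
(3,7): no bracket -> illegal
(4,1): flips 1 -> legal
(4,6): flips 2 -> legal
(5,3): flips 1 -> legal
(5,5): flips 2 -> legal
(5,6): flips 1 -> legal
W mobility = 11

Answer: B=11 W=11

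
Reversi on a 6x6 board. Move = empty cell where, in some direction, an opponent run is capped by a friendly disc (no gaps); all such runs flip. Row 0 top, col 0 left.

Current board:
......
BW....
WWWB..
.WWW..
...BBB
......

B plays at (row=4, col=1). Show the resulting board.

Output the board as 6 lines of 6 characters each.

Place B at (4,1); scan 8 dirs for brackets.
Dir NW: first cell '.' (not opp) -> no flip
Dir N: opp run (3,1) (2,1) (1,1), next='.' -> no flip
Dir NE: opp run (3,2) capped by B -> flip
Dir W: first cell '.' (not opp) -> no flip
Dir E: first cell '.' (not opp) -> no flip
Dir SW: first cell '.' (not opp) -> no flip
Dir S: first cell '.' (not opp) -> no flip
Dir SE: first cell '.' (not opp) -> no flip
All flips: (3,2)

Answer: ......
BW....
WWWB..
.WBW..
.B.BBB
......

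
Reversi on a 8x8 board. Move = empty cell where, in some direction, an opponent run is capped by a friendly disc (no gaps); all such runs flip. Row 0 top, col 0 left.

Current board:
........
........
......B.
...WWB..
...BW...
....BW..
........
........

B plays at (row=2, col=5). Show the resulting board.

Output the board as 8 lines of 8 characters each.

Place B at (2,5); scan 8 dirs for brackets.
Dir NW: first cell '.' (not opp) -> no flip
Dir N: first cell '.' (not opp) -> no flip
Dir NE: first cell '.' (not opp) -> no flip
Dir W: first cell '.' (not opp) -> no flip
Dir E: first cell 'B' (not opp) -> no flip
Dir SW: opp run (3,4) capped by B -> flip
Dir S: first cell 'B' (not opp) -> no flip
Dir SE: first cell '.' (not opp) -> no flip
All flips: (3,4)

Answer: ........
........
.....BB.
...WBB..
...BW...
....BW..
........
........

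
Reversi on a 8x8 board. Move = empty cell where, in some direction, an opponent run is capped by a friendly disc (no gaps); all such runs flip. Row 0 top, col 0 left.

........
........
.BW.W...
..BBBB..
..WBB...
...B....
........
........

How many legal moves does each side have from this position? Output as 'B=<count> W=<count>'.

Answer: B=10 W=6

Derivation:
-- B to move --
(1,1): flips 1 -> legal
(1,2): flips 1 -> legal
(1,3): flips 1 -> legal
(1,4): flips 1 -> legal
(1,5): flips 1 -> legal
(2,3): flips 1 -> legal
(2,5): no bracket -> illegal
(3,1): flips 1 -> legal
(4,1): flips 1 -> legal
(5,1): flips 1 -> legal
(5,2): flips 1 -> legal
B mobility = 10
-- W to move --
(1,0): no bracket -> illegal
(1,1): no bracket -> illegal
(1,2): no bracket -> illegal
(2,0): flips 1 -> legal
(2,3): no bracket -> illegal
(2,5): no bracket -> illegal
(2,6): no bracket -> illegal
(3,0): no bracket -> illegal
(3,1): no bracket -> illegal
(3,6): no bracket -> illegal
(4,1): no bracket -> illegal
(4,5): flips 2 -> legal
(4,6): flips 1 -> legal
(5,2): no bracket -> illegal
(5,4): flips 2 -> legal
(5,5): flips 2 -> legal
(6,2): no bracket -> illegal
(6,3): no bracket -> illegal
(6,4): flips 1 -> legal
W mobility = 6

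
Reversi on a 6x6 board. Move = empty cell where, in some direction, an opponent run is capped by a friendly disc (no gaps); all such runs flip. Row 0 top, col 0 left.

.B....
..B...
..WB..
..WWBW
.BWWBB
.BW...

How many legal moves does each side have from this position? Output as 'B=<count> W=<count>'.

Answer: B=6 W=10

Derivation:
-- B to move --
(1,1): flips 2 -> legal
(1,3): no bracket -> illegal
(2,1): flips 1 -> legal
(2,4): flips 2 -> legal
(2,5): flips 1 -> legal
(3,1): flips 2 -> legal
(5,3): flips 3 -> legal
(5,4): no bracket -> illegal
B mobility = 6
-- W to move --
(0,0): no bracket -> illegal
(0,2): flips 1 -> legal
(0,3): no bracket -> illegal
(1,0): no bracket -> illegal
(1,1): no bracket -> illegal
(1,3): flips 1 -> legal
(1,4): flips 1 -> legal
(2,1): no bracket -> illegal
(2,4): flips 1 -> legal
(2,5): flips 1 -> legal
(3,0): flips 1 -> legal
(3,1): no bracket -> illegal
(4,0): flips 1 -> legal
(5,0): flips 2 -> legal
(5,3): flips 1 -> legal
(5,4): no bracket -> illegal
(5,5): flips 2 -> legal
W mobility = 10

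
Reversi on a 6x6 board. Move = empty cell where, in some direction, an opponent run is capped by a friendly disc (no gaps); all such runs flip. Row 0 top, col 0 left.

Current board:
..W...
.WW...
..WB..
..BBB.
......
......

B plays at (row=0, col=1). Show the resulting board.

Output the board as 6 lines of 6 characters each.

Place B at (0,1); scan 8 dirs for brackets.
Dir NW: edge -> no flip
Dir N: edge -> no flip
Dir NE: edge -> no flip
Dir W: first cell '.' (not opp) -> no flip
Dir E: opp run (0,2), next='.' -> no flip
Dir SW: first cell '.' (not opp) -> no flip
Dir S: opp run (1,1), next='.' -> no flip
Dir SE: opp run (1,2) capped by B -> flip
All flips: (1,2)

Answer: .BW...
.WB...
..WB..
..BBB.
......
......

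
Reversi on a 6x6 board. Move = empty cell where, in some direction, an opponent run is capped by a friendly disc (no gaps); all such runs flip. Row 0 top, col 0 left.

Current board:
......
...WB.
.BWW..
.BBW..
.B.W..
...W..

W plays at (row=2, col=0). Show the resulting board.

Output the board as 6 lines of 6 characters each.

Answer: ......
...WB.
WWWW..
.BBW..
.B.W..
...W..

Derivation:
Place W at (2,0); scan 8 dirs for brackets.
Dir NW: edge -> no flip
Dir N: first cell '.' (not opp) -> no flip
Dir NE: first cell '.' (not opp) -> no flip
Dir W: edge -> no flip
Dir E: opp run (2,1) capped by W -> flip
Dir SW: edge -> no flip
Dir S: first cell '.' (not opp) -> no flip
Dir SE: opp run (3,1), next='.' -> no flip
All flips: (2,1)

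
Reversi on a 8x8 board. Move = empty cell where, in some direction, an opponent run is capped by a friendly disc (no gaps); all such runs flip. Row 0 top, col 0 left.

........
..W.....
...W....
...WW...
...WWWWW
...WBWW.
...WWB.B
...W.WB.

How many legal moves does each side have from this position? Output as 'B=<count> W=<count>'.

Answer: B=10 W=3

Derivation:
-- B to move --
(0,1): flips 5 -> legal
(0,2): no bracket -> illegal
(0,3): no bracket -> illegal
(1,1): no bracket -> illegal
(1,3): no bracket -> illegal
(1,4): no bracket -> illegal
(2,1): no bracket -> illegal
(2,2): no bracket -> illegal
(2,4): flips 2 -> legal
(2,5): no bracket -> illegal
(3,2): flips 1 -> legal
(3,5): flips 2 -> legal
(3,6): flips 1 -> legal
(3,7): no bracket -> illegal
(4,2): no bracket -> illegal
(5,2): flips 1 -> legal
(5,7): flips 2 -> legal
(6,2): flips 2 -> legal
(6,6): no bracket -> illegal
(7,2): flips 1 -> legal
(7,4): flips 2 -> legal
B mobility = 10
-- W to move --
(5,7): no bracket -> illegal
(6,6): flips 1 -> legal
(7,4): flips 1 -> legal
(7,7): flips 1 -> legal
W mobility = 3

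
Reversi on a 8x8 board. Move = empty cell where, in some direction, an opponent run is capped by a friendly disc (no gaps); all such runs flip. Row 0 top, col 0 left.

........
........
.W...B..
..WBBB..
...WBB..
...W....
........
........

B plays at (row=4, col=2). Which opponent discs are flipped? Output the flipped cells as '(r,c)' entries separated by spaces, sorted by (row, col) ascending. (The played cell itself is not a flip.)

Answer: (4,3)

Derivation:
Dir NW: first cell '.' (not opp) -> no flip
Dir N: opp run (3,2), next='.' -> no flip
Dir NE: first cell 'B' (not opp) -> no flip
Dir W: first cell '.' (not opp) -> no flip
Dir E: opp run (4,3) capped by B -> flip
Dir SW: first cell '.' (not opp) -> no flip
Dir S: first cell '.' (not opp) -> no flip
Dir SE: opp run (5,3), next='.' -> no flip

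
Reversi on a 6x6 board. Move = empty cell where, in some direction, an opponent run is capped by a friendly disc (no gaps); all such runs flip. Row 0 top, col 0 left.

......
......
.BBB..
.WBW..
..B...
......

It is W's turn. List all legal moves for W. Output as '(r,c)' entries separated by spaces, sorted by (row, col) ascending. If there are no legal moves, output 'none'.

(1,0): no bracket -> illegal
(1,1): flips 2 -> legal
(1,2): no bracket -> illegal
(1,3): flips 2 -> legal
(1,4): no bracket -> illegal
(2,0): no bracket -> illegal
(2,4): no bracket -> illegal
(3,0): no bracket -> illegal
(3,4): no bracket -> illegal
(4,1): no bracket -> illegal
(4,3): no bracket -> illegal
(5,1): flips 1 -> legal
(5,2): no bracket -> illegal
(5,3): flips 1 -> legal

Answer: (1,1) (1,3) (5,1) (5,3)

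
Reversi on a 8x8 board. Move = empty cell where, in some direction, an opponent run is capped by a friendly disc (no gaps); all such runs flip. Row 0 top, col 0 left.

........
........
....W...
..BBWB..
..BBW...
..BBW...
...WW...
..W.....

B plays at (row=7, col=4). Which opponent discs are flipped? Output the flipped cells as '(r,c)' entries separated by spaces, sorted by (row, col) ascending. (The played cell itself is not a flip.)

Dir NW: opp run (6,3) capped by B -> flip
Dir N: opp run (6,4) (5,4) (4,4) (3,4) (2,4), next='.' -> no flip
Dir NE: first cell '.' (not opp) -> no flip
Dir W: first cell '.' (not opp) -> no flip
Dir E: first cell '.' (not opp) -> no flip
Dir SW: edge -> no flip
Dir S: edge -> no flip
Dir SE: edge -> no flip

Answer: (6,3)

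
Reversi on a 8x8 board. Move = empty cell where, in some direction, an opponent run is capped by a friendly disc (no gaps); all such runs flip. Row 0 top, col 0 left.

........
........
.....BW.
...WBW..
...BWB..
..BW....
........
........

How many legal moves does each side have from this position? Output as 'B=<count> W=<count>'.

Answer: B=6 W=6

Derivation:
-- B to move --
(1,5): no bracket -> illegal
(1,6): no bracket -> illegal
(1,7): no bracket -> illegal
(2,2): no bracket -> illegal
(2,3): flips 1 -> legal
(2,4): no bracket -> illegal
(2,7): flips 1 -> legal
(3,2): flips 1 -> legal
(3,6): flips 1 -> legal
(3,7): no bracket -> illegal
(4,2): no bracket -> illegal
(4,6): no bracket -> illegal
(5,4): flips 2 -> legal
(5,5): no bracket -> illegal
(6,2): no bracket -> illegal
(6,3): flips 1 -> legal
(6,4): no bracket -> illegal
B mobility = 6
-- W to move --
(1,4): no bracket -> illegal
(1,5): flips 1 -> legal
(1,6): no bracket -> illegal
(2,3): no bracket -> illegal
(2,4): flips 2 -> legal
(3,2): no bracket -> illegal
(3,6): no bracket -> illegal
(4,1): no bracket -> illegal
(4,2): flips 1 -> legal
(4,6): flips 1 -> legal
(5,1): flips 1 -> legal
(5,4): no bracket -> illegal
(5,5): flips 1 -> legal
(5,6): no bracket -> illegal
(6,1): no bracket -> illegal
(6,2): no bracket -> illegal
(6,3): no bracket -> illegal
W mobility = 6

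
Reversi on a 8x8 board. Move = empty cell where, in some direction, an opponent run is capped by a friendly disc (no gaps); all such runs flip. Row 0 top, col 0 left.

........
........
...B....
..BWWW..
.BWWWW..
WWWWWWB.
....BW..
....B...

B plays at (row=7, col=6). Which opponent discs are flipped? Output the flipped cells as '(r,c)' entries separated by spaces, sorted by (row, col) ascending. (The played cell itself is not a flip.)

Answer: (4,3) (5,4) (6,5)

Derivation:
Dir NW: opp run (6,5) (5,4) (4,3) capped by B -> flip
Dir N: first cell '.' (not opp) -> no flip
Dir NE: first cell '.' (not opp) -> no flip
Dir W: first cell '.' (not opp) -> no flip
Dir E: first cell '.' (not opp) -> no flip
Dir SW: edge -> no flip
Dir S: edge -> no flip
Dir SE: edge -> no flip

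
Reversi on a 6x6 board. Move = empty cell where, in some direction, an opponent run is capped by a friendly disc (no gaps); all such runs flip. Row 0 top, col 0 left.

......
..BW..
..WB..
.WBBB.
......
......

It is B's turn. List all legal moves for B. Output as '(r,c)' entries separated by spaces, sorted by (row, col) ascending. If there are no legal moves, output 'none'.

Answer: (0,3) (1,1) (1,4) (2,1) (3,0)

Derivation:
(0,2): no bracket -> illegal
(0,3): flips 1 -> legal
(0,4): no bracket -> illegal
(1,1): flips 1 -> legal
(1,4): flips 1 -> legal
(2,0): no bracket -> illegal
(2,1): flips 1 -> legal
(2,4): no bracket -> illegal
(3,0): flips 1 -> legal
(4,0): no bracket -> illegal
(4,1): no bracket -> illegal
(4,2): no bracket -> illegal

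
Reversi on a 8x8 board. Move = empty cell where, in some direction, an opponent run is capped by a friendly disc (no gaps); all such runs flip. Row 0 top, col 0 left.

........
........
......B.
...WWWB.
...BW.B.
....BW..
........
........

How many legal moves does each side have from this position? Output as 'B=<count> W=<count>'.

Answer: B=8 W=7

Derivation:
-- B to move --
(2,2): no bracket -> illegal
(2,3): flips 1 -> legal
(2,4): flips 3 -> legal
(2,5): flips 1 -> legal
(3,2): flips 3 -> legal
(4,2): no bracket -> illegal
(4,5): flips 1 -> legal
(5,3): flips 2 -> legal
(5,6): flips 1 -> legal
(6,4): flips 1 -> legal
(6,5): no bracket -> illegal
(6,6): no bracket -> illegal
B mobility = 8
-- W to move --
(1,5): no bracket -> illegal
(1,6): no bracket -> illegal
(1,7): flips 1 -> legal
(2,5): no bracket -> illegal
(2,7): no bracket -> illegal
(3,2): no bracket -> illegal
(3,7): flips 2 -> legal
(4,2): flips 1 -> legal
(4,5): no bracket -> illegal
(4,7): no bracket -> illegal
(5,2): flips 1 -> legal
(5,3): flips 2 -> legal
(5,6): no bracket -> illegal
(5,7): flips 1 -> legal
(6,3): no bracket -> illegal
(6,4): flips 1 -> legal
(6,5): no bracket -> illegal
W mobility = 7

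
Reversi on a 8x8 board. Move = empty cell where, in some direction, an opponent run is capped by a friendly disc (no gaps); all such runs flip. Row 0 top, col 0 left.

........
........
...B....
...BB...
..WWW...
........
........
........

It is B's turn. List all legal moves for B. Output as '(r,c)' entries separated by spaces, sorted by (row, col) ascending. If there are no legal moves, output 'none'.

Answer: (5,1) (5,2) (5,3) (5,4) (5,5)

Derivation:
(3,1): no bracket -> illegal
(3,2): no bracket -> illegal
(3,5): no bracket -> illegal
(4,1): no bracket -> illegal
(4,5): no bracket -> illegal
(5,1): flips 1 -> legal
(5,2): flips 1 -> legal
(5,3): flips 1 -> legal
(5,4): flips 1 -> legal
(5,5): flips 1 -> legal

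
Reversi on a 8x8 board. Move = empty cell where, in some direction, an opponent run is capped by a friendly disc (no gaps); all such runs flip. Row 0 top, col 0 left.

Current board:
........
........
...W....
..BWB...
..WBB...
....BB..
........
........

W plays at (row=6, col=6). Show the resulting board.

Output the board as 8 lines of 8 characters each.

Place W at (6,6); scan 8 dirs for brackets.
Dir NW: opp run (5,5) (4,4) capped by W -> flip
Dir N: first cell '.' (not opp) -> no flip
Dir NE: first cell '.' (not opp) -> no flip
Dir W: first cell '.' (not opp) -> no flip
Dir E: first cell '.' (not opp) -> no flip
Dir SW: first cell '.' (not opp) -> no flip
Dir S: first cell '.' (not opp) -> no flip
Dir SE: first cell '.' (not opp) -> no flip
All flips: (4,4) (5,5)

Answer: ........
........
...W....
..BWB...
..WBW...
....BW..
......W.
........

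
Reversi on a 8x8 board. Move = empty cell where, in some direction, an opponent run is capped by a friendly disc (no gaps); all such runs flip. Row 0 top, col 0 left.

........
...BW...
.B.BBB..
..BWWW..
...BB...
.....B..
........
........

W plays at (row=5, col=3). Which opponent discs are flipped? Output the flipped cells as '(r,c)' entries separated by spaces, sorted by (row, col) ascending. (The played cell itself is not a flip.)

Dir NW: first cell '.' (not opp) -> no flip
Dir N: opp run (4,3) capped by W -> flip
Dir NE: opp run (4,4) capped by W -> flip
Dir W: first cell '.' (not opp) -> no flip
Dir E: first cell '.' (not opp) -> no flip
Dir SW: first cell '.' (not opp) -> no flip
Dir S: first cell '.' (not opp) -> no flip
Dir SE: first cell '.' (not opp) -> no flip

Answer: (4,3) (4,4)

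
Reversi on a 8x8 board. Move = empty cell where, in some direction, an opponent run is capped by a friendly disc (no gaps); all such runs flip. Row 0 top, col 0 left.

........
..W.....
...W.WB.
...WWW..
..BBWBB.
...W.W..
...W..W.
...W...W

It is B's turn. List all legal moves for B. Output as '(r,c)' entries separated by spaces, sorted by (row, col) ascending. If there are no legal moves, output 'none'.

Answer: (0,1) (1,3) (1,5) (1,6) (2,4) (6,2) (6,4) (6,5)

Derivation:
(0,1): flips 3 -> legal
(0,2): no bracket -> illegal
(0,3): no bracket -> illegal
(1,1): no bracket -> illegal
(1,3): flips 2 -> legal
(1,4): no bracket -> illegal
(1,5): flips 2 -> legal
(1,6): flips 2 -> legal
(2,1): no bracket -> illegal
(2,2): no bracket -> illegal
(2,4): flips 3 -> legal
(3,2): no bracket -> illegal
(3,6): no bracket -> illegal
(5,2): no bracket -> illegal
(5,4): no bracket -> illegal
(5,6): no bracket -> illegal
(5,7): no bracket -> illegal
(6,2): flips 3 -> legal
(6,4): flips 2 -> legal
(6,5): flips 1 -> legal
(6,7): no bracket -> illegal
(7,2): no bracket -> illegal
(7,4): no bracket -> illegal
(7,5): no bracket -> illegal
(7,6): no bracket -> illegal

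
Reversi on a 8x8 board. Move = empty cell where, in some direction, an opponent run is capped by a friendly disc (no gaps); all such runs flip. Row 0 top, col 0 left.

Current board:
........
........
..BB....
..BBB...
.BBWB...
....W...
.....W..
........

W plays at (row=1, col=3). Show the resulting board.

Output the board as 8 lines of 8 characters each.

Answer: ........
...W....
..BW....
..BWB...
.BBWB...
....W...
.....W..
........

Derivation:
Place W at (1,3); scan 8 dirs for brackets.
Dir NW: first cell '.' (not opp) -> no flip
Dir N: first cell '.' (not opp) -> no flip
Dir NE: first cell '.' (not opp) -> no flip
Dir W: first cell '.' (not opp) -> no flip
Dir E: first cell '.' (not opp) -> no flip
Dir SW: opp run (2,2), next='.' -> no flip
Dir S: opp run (2,3) (3,3) capped by W -> flip
Dir SE: first cell '.' (not opp) -> no flip
All flips: (2,3) (3,3)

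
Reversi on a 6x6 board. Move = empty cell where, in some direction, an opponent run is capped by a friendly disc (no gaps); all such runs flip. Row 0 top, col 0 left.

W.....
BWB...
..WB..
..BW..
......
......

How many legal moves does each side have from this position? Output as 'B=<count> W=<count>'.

-- B to move --
(0,1): no bracket -> illegal
(0,2): no bracket -> illegal
(1,3): no bracket -> illegal
(2,0): no bracket -> illegal
(2,1): flips 1 -> legal
(2,4): no bracket -> illegal
(3,1): no bracket -> illegal
(3,4): flips 1 -> legal
(4,2): no bracket -> illegal
(4,3): flips 1 -> legal
(4,4): no bracket -> illegal
B mobility = 3
-- W to move --
(0,1): no bracket -> illegal
(0,2): flips 1 -> legal
(0,3): no bracket -> illegal
(1,3): flips 2 -> legal
(1,4): no bracket -> illegal
(2,0): flips 1 -> legal
(2,1): no bracket -> illegal
(2,4): flips 1 -> legal
(3,1): flips 1 -> legal
(3,4): no bracket -> illegal
(4,1): no bracket -> illegal
(4,2): flips 1 -> legal
(4,3): no bracket -> illegal
W mobility = 6

Answer: B=3 W=6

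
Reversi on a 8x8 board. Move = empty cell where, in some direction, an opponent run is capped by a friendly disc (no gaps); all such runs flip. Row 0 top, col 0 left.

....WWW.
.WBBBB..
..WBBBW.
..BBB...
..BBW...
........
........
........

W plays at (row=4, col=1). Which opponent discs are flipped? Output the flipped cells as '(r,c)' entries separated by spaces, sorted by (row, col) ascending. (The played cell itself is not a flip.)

Dir NW: first cell '.' (not opp) -> no flip
Dir N: first cell '.' (not opp) -> no flip
Dir NE: opp run (3,2) (2,3) (1,4) capped by W -> flip
Dir W: first cell '.' (not opp) -> no flip
Dir E: opp run (4,2) (4,3) capped by W -> flip
Dir SW: first cell '.' (not opp) -> no flip
Dir S: first cell '.' (not opp) -> no flip
Dir SE: first cell '.' (not opp) -> no flip

Answer: (1,4) (2,3) (3,2) (4,2) (4,3)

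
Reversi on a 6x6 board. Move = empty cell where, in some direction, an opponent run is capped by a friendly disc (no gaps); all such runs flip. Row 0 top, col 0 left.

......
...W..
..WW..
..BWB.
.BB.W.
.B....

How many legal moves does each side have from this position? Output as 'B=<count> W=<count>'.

Answer: B=4 W=6

Derivation:
-- B to move --
(0,2): no bracket -> illegal
(0,3): no bracket -> illegal
(0,4): no bracket -> illegal
(1,1): no bracket -> illegal
(1,2): flips 2 -> legal
(1,4): flips 1 -> legal
(2,1): no bracket -> illegal
(2,4): flips 1 -> legal
(3,1): no bracket -> illegal
(3,5): no bracket -> illegal
(4,3): no bracket -> illegal
(4,5): no bracket -> illegal
(5,3): no bracket -> illegal
(5,4): flips 1 -> legal
(5,5): no bracket -> illegal
B mobility = 4
-- W to move --
(2,1): no bracket -> illegal
(2,4): flips 1 -> legal
(2,5): no bracket -> illegal
(3,0): no bracket -> illegal
(3,1): flips 1 -> legal
(3,5): flips 1 -> legal
(4,0): no bracket -> illegal
(4,3): no bracket -> illegal
(4,5): flips 1 -> legal
(5,0): flips 2 -> legal
(5,2): flips 2 -> legal
(5,3): no bracket -> illegal
W mobility = 6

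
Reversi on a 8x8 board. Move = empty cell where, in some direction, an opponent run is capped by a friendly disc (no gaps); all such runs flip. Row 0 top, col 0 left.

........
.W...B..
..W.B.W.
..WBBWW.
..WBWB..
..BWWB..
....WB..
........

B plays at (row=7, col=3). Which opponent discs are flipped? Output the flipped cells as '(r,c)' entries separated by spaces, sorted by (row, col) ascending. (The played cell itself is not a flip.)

Answer: (6,4)

Derivation:
Dir NW: first cell '.' (not opp) -> no flip
Dir N: first cell '.' (not opp) -> no flip
Dir NE: opp run (6,4) capped by B -> flip
Dir W: first cell '.' (not opp) -> no flip
Dir E: first cell '.' (not opp) -> no flip
Dir SW: edge -> no flip
Dir S: edge -> no flip
Dir SE: edge -> no flip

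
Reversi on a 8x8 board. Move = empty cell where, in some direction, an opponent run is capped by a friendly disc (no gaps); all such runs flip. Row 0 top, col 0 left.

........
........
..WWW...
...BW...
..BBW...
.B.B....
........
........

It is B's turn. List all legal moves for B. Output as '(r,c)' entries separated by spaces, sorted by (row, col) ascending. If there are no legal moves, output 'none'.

(1,1): flips 1 -> legal
(1,2): no bracket -> illegal
(1,3): flips 1 -> legal
(1,4): no bracket -> illegal
(1,5): flips 1 -> legal
(2,1): no bracket -> illegal
(2,5): flips 1 -> legal
(3,1): no bracket -> illegal
(3,2): no bracket -> illegal
(3,5): flips 2 -> legal
(4,5): flips 1 -> legal
(5,4): no bracket -> illegal
(5,5): flips 1 -> legal

Answer: (1,1) (1,3) (1,5) (2,5) (3,5) (4,5) (5,5)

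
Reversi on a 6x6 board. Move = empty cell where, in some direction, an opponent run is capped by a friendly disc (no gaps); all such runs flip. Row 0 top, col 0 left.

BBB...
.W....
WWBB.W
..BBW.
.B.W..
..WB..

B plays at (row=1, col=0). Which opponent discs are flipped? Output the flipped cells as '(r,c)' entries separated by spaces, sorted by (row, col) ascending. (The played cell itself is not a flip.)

Dir NW: edge -> no flip
Dir N: first cell 'B' (not opp) -> no flip
Dir NE: first cell 'B' (not opp) -> no flip
Dir W: edge -> no flip
Dir E: opp run (1,1), next='.' -> no flip
Dir SW: edge -> no flip
Dir S: opp run (2,0), next='.' -> no flip
Dir SE: opp run (2,1) capped by B -> flip

Answer: (2,1)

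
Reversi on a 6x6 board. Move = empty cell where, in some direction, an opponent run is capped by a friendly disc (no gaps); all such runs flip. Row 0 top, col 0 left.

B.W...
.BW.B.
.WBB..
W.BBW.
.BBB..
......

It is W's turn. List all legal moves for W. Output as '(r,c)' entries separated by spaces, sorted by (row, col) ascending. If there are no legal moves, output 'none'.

Answer: (0,1) (1,0) (2,0) (2,4) (3,1) (5,2) (5,4)

Derivation:
(0,1): flips 1 -> legal
(0,3): no bracket -> illegal
(0,4): no bracket -> illegal
(0,5): no bracket -> illegal
(1,0): flips 1 -> legal
(1,3): no bracket -> illegal
(1,5): no bracket -> illegal
(2,0): flips 1 -> legal
(2,4): flips 2 -> legal
(2,5): no bracket -> illegal
(3,1): flips 2 -> legal
(4,0): no bracket -> illegal
(4,4): no bracket -> illegal
(5,0): no bracket -> illegal
(5,1): no bracket -> illegal
(5,2): flips 5 -> legal
(5,3): no bracket -> illegal
(5,4): flips 2 -> legal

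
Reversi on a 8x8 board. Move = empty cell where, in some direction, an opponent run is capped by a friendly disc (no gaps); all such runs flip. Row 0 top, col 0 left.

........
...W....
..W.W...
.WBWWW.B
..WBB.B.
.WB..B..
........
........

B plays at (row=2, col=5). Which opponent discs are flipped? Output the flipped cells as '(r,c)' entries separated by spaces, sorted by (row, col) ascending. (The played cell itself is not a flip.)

Answer: (3,4)

Derivation:
Dir NW: first cell '.' (not opp) -> no flip
Dir N: first cell '.' (not opp) -> no flip
Dir NE: first cell '.' (not opp) -> no flip
Dir W: opp run (2,4), next='.' -> no flip
Dir E: first cell '.' (not opp) -> no flip
Dir SW: opp run (3,4) capped by B -> flip
Dir S: opp run (3,5), next='.' -> no flip
Dir SE: first cell '.' (not opp) -> no flip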